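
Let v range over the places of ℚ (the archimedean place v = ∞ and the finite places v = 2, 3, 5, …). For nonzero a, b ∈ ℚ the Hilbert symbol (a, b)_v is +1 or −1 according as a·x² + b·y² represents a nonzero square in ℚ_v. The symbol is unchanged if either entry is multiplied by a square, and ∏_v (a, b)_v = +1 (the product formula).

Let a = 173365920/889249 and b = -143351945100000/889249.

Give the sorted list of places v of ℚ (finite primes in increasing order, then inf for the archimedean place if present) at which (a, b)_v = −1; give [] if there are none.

(a, b) ≡ (2730, -910) mod (ℚ^×)²; places V = {2, 3, 5, 7, 13, 23, 41, ∞}.
(a,b)_13: α=1, u≡5; β=1, v≡2 (mod 13); (5|13)=-1, (2|13)=-1; sign (−1)^0·-1^1·-1^1 = +1.
(a,b)_41: α=-2, u≡30; β=-2, v≡21 (mod 41); (30|41)=-1, (21|41)=+1; sign (−1)^0·-1^-2·+1^-2 = +1.
(a,b)_3: α=5, u≡1; β=8, v≡2 (mod 3); (1|3)=+1, (2|3)=-1; sign (−1)^0·+1^8·-1^5 = -1.
(a,b)_23: α=-2, u≡8; β=-2, v≡7 (mod 23); (8|23)=+1, (7|23)=-1; sign (−1)^0·+1^-2·-1^-2 = +1.
(a,b)_∞: sgn(2730)=+, sgn(-910)=−, so +1.
(a,b)_7: α=3, u≡3; β=5, v≡6 (mod 7); (3|7)=-1, (6|7)=-1; sign (−1)^1·-1^5·-1^3 = -1.
(a,b)_5: α=1, u≡1; β=5, v≡2 (mod 5); (1|5)=+1, (2|5)=-1; sign (−1)^0·+1^5·-1^1 = -1.
(a,b)_2: α=5, β=5; u≡5, v≡1 (mod 8); ε(u)ε(v)=0·0, αω(v)=5·0, βω(u)=5·1; sum ≡ 1  ⇒  -1.
Ram(2730, -910) = {2, 3, 5, 7}; no ℚ_2-point on the conic.

[2, 3, 5, 7]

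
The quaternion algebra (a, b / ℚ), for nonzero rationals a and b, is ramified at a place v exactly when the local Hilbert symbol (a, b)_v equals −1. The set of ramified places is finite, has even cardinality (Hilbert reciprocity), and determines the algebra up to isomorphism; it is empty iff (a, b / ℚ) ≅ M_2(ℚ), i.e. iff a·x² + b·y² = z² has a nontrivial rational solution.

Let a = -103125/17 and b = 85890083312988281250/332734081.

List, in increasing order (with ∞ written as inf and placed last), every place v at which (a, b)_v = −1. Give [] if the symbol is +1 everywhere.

[2, 3, 11, 17]

Mod squares: a ≡ -2805, b ≡ 770. Check v ∈ {∞, 2, 3, 5, 7, 11, 17, 19, 29, 37}.
v=17: a=17^-1·(≡14), b=17^-2·(≡10) mod 17; (14|17)=-1, (10|17)=-1; (−1)^{-1·-2·8}·(-1)^-2·(-1)^-1 = -1.
v=11: a=11^1·(≡5), b=11^1·(≡9) mod 11; (5|11)=+1, (9|11)=+1; (−1)^{1·1·5}·(+1)^1·(+1)^1 = -1.
v=5: a=5^5·(≡1), b=5^19·(≡4) mod 5; (1|5)=+1, (4|5)=+1; (−1)^{5·19·2}·(+1)^19·(+1)^5 = +1.
v=2: v_2(a)=0, v_2(b)=1; units ≡ 3, 1 (mod 8); ε·ε+αω+βω = 1·0+0·0+1·1 ≡ 1  ⇒  (a,b)_2 = -1.
v=29: a=29^0·(≡17), b=29^-2·(≡22) mod 29; (17|29)=-1, (22|29)=+1; (−1)^{0·-2·14}·(-1)^-2·(+1)^0 = +1.
v=∞: -2805 < 0 and 770 > 0  ⇒  (a,b)_∞ = +1.
v=7: a=7^0·(≡2), b=7^1·(≡3) mod 7; (2|7)=+1, (3|7)=-1; (−1)^{0·1·3}·(+1)^1·(-1)^0 = +1.
v=37: a=37^0·(≡4), b=37^-2·(≡27) mod 37; (4|37)=+1, (27|37)=+1; (−1)^{0·-2·18}·(+1)^-2·(+1)^0 = +1.
v=19: a=19^0·(≡6), b=19^2·(≡12) mod 19; (6|19)=+1, (12|19)=-1; (−1)^{0·2·9}·(+1)^2·(-1)^0 = +1.
v=3: a=3^1·(≡1), b=3^4·(≡2) mod 3; (1|3)=+1, (2|3)=-1; (−1)^{1·4·1}·(+1)^4·(-1)^1 = -1.
(-2805, 770 / ℚ) ramifies at {2, 3, 11, 17}: a division algebra.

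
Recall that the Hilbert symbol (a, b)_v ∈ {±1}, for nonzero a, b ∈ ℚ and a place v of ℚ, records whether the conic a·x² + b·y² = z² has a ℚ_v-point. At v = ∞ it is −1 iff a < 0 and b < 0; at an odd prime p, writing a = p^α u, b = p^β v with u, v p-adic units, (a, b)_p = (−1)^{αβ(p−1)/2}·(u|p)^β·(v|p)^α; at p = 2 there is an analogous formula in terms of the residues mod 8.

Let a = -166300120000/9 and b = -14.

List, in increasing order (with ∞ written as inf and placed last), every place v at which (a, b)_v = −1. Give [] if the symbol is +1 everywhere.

Mod squares: a ≡ -84847, b ≡ -14. Check v ∈ {∞, 2, 3, 5, 7, 17, 23, 31}.
v=∞: -84847 < 0 and -14 < 0  ⇒  (a,b)_∞ = -1.
v=23: a=23^1·(≡14), b=23^0·(≡9) mod 23; (14|23)=-1, (9|23)=+1; (−1)^{1·0·11}·(-1)^0·(+1)^1 = +1.
v=3: a=3^-2·(≡2), b=3^0·(≡1) mod 3; (2|3)=-1, (1|3)=+1; (−1)^{-2·0·1}·(-1)^0·(+1)^-2 = +1.
v=5: a=5^4·(≡2), b=5^0·(≡1) mod 5; (2|5)=-1, (1|5)=+1; (−1)^{4·0·2}·(-1)^0·(+1)^4 = +1.
v=7: a=7^3·(≡3), b=7^1·(≡5) mod 7; (3|7)=-1, (5|7)=-1; (−1)^{3·1·3}·(-1)^1·(-1)^3 = -1.
v=17: a=17^1·(≡11), b=17^0·(≡3) mod 17; (11|17)=-1, (3|17)=-1; (−1)^{1·0·8}·(-1)^0·(-1)^1 = -1.
v=2: v_2(a)=6, v_2(b)=1; units ≡ 1, 1 (mod 8); ε·ε+αω+βω = 0·0+6·0+1·0 ≡ 0  ⇒  (a,b)_2 = +1.
v=31: a=31^1·(≡6), b=31^0·(≡17) mod 31; (6|31)=-1, (17|31)=-1; (−1)^{1·0·15}·(-1)^0·(-1)^1 = -1.
|Ram(-84847, -14)| = 4, even; anisotropic at {7, 17, 31, ∞}.

[7, 17, 31, inf]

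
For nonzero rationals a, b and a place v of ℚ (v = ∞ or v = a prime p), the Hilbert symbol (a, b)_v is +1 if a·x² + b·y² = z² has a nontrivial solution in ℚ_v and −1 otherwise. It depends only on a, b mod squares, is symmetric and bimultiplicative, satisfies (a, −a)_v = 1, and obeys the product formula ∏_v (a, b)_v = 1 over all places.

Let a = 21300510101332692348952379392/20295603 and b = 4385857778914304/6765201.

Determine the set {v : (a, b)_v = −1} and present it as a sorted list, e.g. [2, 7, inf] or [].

(a, b) ≡ (29946, 29) mod (ℚ^×)²; places V = {2, 3, 7, 11, 17, 23, 29, 31, ∞}.
(a,b)_17: α=-4, u≡4; β=-4, v≡6 (mod 17); (4|17)=+1, (6|17)=-1; sign (−1)^0·+1^-4·-1^-4 = +1.
(a,b)_31: α=3, u≡8; β=2, v≡29 (mod 31); (8|31)=+1, (29|31)=-1; sign (−1)^0·+1^2·-1^3 = -1.
(a,b)_11: α=2, u≡9; β=2, v≡6 (mod 11); (9|11)=+1, (6|11)=-1; sign (−1)^0·+1^2·-1^2 = +1.
(a,b)_7: α=5, u≡1; β=4, v≡2 (mod 7); (1|7)=+1, (2|7)=+1; sign (−1)^0·+1^4·+1^5 = +1.
(a,b)_23: α=3, u≡7; β=2, v≡16 (mod 23); (7|23)=-1, (16|23)=+1; sign (−1)^0·-1^2·+1^3 = +1.
(a,b)_29: α=2, u≡27; β=1, v≡13 (mod 29); (27|29)=-1, (13|29)=+1; sign (−1)^0·-1^1·+1^2 = -1.
(a,b)_3: α=-5, u≡1; β=-4, v≡2 (mod 3); (1|3)=+1, (2|3)=-1; sign (−1)^0·+1^-4·-1^-5 = -1.
(a,b)_∞: sgn(29946)=+, sgn(29)=+, so +1.
(a,b)_2: α=35, β=10; u≡5, v≡5 (mod 8); ε(u)ε(v)=0·0, αω(v)=35·1, βω(u)=10·1; sum ≡ 1  ⇒  -1.
Ram(29946, 29) = {2, 3, 29, 31}; no ℚ_2-point on the conic.

[2, 3, 29, 31]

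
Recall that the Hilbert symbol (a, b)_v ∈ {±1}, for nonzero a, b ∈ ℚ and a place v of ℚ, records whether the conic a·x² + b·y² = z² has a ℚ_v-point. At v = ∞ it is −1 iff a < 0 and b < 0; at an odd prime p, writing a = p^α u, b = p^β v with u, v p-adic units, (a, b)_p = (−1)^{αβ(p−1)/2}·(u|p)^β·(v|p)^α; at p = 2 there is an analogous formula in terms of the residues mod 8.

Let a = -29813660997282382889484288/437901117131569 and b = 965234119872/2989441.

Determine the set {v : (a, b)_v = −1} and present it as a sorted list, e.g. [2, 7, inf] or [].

(a, b) ≡ (-2, 29667) mod (ℚ^×)²; places V = {2, 3, 7, 11, 13, 19, 23, 29, 31, ∞}.
(a,b)_3: α=2, u≡1; β=1, v≡1 (mod 3); (1|3)=+1, (1|3)=+1; sign (−1)^0·+1^1·+1^2 = +1.
(a,b)_29: α=2, u≡11; β=1, v≡2 (mod 29); (11|29)=-1, (2|29)=-1; sign (−1)^0·-1^1·-1^2 = -1.
(a,b)_7: α=-6, u≡5; β=-2, v≡2 (mod 7); (5|7)=-1, (2|7)=+1; sign (−1)^0·-1^-2·+1^-6 = +1.
(a,b)_2: α=17, β=6; u≡7, v≡3 (mod 8); ε(u)ε(v)=1·1, αω(v)=17·1, βω(u)=6·0; sum ≡ 0  ⇒  +1.
(a,b)_23: α=4, u≡10; β=2, v≡14 (mod 23); (10|23)=-1, (14|23)=-1; sign (−1)^0·-1^2·-1^4 = +1.
(a,b)_13: α=-4, u≡2; β=-2, v≡1 (mod 13); (2|13)=-1, (1|13)=+1; sign (−1)^0·-1^-2·+1^-4 = +1.
(a,b)_19: α=-4, u≡9; β=-2, v≡8 (mod 19); (9|19)=+1, (8|19)=-1; sign (−1)^0·+1^-2·-1^-4 = +1.
(a,b)_11: α=2, u≡1; β=1, v≡7 (mod 11); (1|11)=+1, (7|11)=-1; sign (−1)^0·+1^1·-1^2 = +1.
(a,b)_31: α=6, u≡29; β=3, v≡6 (mod 31); (29|31)=-1, (6|31)=-1; sign (−1)^0·-1^3·-1^6 = -1.
(a,b)_∞: sgn(-2)=−, sgn(29667)=+, so +1.
(-2, 29667 / ℚ) ramifies at {29, 31}: a division algebra.

[29, 31]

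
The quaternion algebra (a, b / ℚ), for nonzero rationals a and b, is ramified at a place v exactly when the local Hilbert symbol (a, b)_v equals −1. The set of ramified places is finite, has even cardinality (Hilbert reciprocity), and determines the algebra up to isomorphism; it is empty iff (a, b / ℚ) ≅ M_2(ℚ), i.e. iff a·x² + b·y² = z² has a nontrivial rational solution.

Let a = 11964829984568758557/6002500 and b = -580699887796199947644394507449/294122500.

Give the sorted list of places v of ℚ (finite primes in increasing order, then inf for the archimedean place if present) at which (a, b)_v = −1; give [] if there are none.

(a, b) ≡ (1291677, -2001) mod (ℚ^×)²; places V = {2, 3, 5, 7, 13, 17, 19, 23, 29, 31, 43, ∞}.
(a,b)_19: α=1, u≡17; β=2, v≡13 (mod 19); (17|19)=+1, (13|19)=-1; sign (−1)^0·+1^2·-1^1 = -1.
(a,b)_17: α=1, u≡4; β=2, v≡7 (mod 17); (4|17)=+1, (7|17)=-1; sign (−1)^0·+1^2·-1^1 = -1.
(a,b)_∞: sgn(1291677)=+, sgn(-2001)=−, so +1.
(a,b)_43: α=1, u≡38; β=2, v≡29 (mod 43); (38|43)=+1, (29|43)=-1; sign (−1)^0·+1^2·-1^1 = -1.
(a,b)_23: α=2, u≡14; β=3, v≡17 (mod 23); (14|23)=-1, (17|23)=-1; sign (−1)^0·-1^3·-1^2 = -1.
(a,b)_13: α=4, u≡3; β=6, v≡9 (mod 13); (3|13)=+1, (9|13)=+1; sign (−1)^0·+1^6·+1^4 = +1.
(a,b)_5: α=-4, u≡3; β=-4, v≡1 (mod 5); (3|5)=-1, (1|5)=+1; sign (−1)^0·-1^-4·+1^-4 = +1.
(a,b)_2: α=-2, β=-2; u≡5, v≡7 (mod 8); ε(u)ε(v)=0·1, αω(v)=-2·0, βω(u)=-2·1; sum ≡ 0  ⇒  +1.
(a,b)_29: α=2, u≡11; β=3, v≡8 (mod 29); (11|29)=-1, (8|29)=-1; sign (−1)^0·-1^3·-1^2 = -1.
(a,b)_3: α=7, u≡2; β=7, v≡2 (mod 3); (2|3)=-1, (2|3)=-1; sign (−1)^1·-1^7·-1^7 = -1.
(a,b)_7: α=-4, u≡1; β=-6, v≡1 (mod 7); (1|7)=+1, (1|7)=+1; sign (−1)^0·+1^-6·+1^-4 = +1.
(a,b)_31: α=1, u≡27; β=2, v≡5 (mod 31); (27|31)=-1, (5|31)=+1; sign (−1)^0·-1^2·+1^1 = +1.
|Ram(1291677, -2001)| = 6, even; anisotropic at {3, 17, 19, 23, 29, 43}.

[3, 17, 19, 23, 29, 43]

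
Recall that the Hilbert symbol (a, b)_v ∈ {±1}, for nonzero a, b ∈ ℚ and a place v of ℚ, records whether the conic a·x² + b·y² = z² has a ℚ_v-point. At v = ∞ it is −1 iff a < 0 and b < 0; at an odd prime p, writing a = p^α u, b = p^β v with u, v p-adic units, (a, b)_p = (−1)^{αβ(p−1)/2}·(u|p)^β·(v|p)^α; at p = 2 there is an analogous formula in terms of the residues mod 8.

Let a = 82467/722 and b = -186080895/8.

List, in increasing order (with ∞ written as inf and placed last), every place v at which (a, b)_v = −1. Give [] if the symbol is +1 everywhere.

[2, 3, 7, 17]

Mod squares: a ≡ 374, b ≡ -510510. Check v ∈ {∞, 2, 3, 5, 7, 11, 13, 17, 19}.
v=7: a=7^2·(≡3), b=7^1·(≡5) mod 7; (3|7)=-1, (5|7)=-1; (−1)^{2·1·3}·(-1)^1·(-1)^2 = -1.
v=5: a=5^0·(≡1), b=5^1·(≡2) mod 5; (1|5)=+1, (2|5)=-1; (−1)^{0·1·2}·(+1)^1·(-1)^0 = +1.
v=∞: 374 > 0 and -510510 < 0  ⇒  (a,b)_∞ = +1.
v=2: v_2(a)=-1, v_2(b)=-3; units ≡ 3, 1 (mod 8); ε·ε+αω+βω = 1·0+-1·0+-3·1 ≡ 1  ⇒  (a,b)_2 = -1.
v=11: a=11^1·(≡4), b=11^1·(≡6) mod 11; (4|11)=+1, (6|11)=-1; (−1)^{1·1·5}·(+1)^1·(-1)^1 = +1.
v=17: a=17^1·(≡5), b=17^1·(≡1) mod 17; (5|17)=-1, (1|17)=+1; (−1)^{1·1·8}·(-1)^1·(+1)^1 = -1.
v=19: a=19^-2·(≡13), b=19^0·(≡4) mod 19; (13|19)=-1, (4|19)=+1; (−1)^{-2·0·9}·(-1)^0·(+1)^-2 = +1.
v=13: a=13^0·(≡3), b=13^1·(≡1) mod 13; (3|13)=+1, (1|13)=+1; (−1)^{0·1·6}·(+1)^1·(+1)^0 = +1.
v=3: a=3^2·(≡2), b=3^7·(≡2) mod 3; (2|3)=-1, (2|3)=-1; (−1)^{2·7·1}·(-1)^7·(-1)^2 = -1.
(374, -510510 / ℚ) ramifies at {2, 3, 7, 17}: a division algebra.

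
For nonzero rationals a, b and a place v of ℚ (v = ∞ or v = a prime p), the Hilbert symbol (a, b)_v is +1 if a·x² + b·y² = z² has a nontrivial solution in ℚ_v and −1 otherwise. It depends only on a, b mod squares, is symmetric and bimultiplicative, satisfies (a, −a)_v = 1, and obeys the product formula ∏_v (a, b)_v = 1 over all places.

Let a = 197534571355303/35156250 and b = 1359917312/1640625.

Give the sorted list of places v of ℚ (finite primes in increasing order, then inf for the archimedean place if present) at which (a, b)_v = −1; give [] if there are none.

Mod squares: a ≡ 70, b ≡ 1785. Check v ∈ {∞, 2, 3, 5, 7, 13, 17, 43}.
v=2: v_2(a)=-1, v_2(b)=8; units ≡ 3, 1 (mod 8); ε·ε+αω+βω = 1·0+-1·0+8·1 ≡ 0  ⇒  (a,b)_2 = +1.
v=7: a=7^1·(≡3), b=7^-1·(≡5) mod 7; (3|7)=-1, (5|7)=-1; (−1)^{1·-1·3}·(-1)^-1·(-1)^1 = -1.
v=43: a=43^4·(≡2), b=43^2·(≡34) mod 43; (2|43)=-1, (34|43)=-1; (−1)^{4·2·21}·(-1)^2·(-1)^4 = +1.
v=∞: 70 > 0 and 1785 > 0  ⇒  (a,b)_∞ = +1.
v=3: a=3^-2·(≡1), b=3^-1·(≡1) mod 3; (1|3)=+1, (1|3)=+1; (−1)^{-2·-1·1}·(+1)^-1·(+1)^-2 = +1.
v=5: a=5^-9·(≡1), b=5^-7·(≡2) mod 5; (1|5)=+1, (2|5)=-1; (−1)^{-9·-7·2}·(+1)^-7·(-1)^-9 = -1.
v=13: a=13^4·(≡6), b=13^2·(≡9) mod 13; (6|13)=-1, (9|13)=+1; (−1)^{4·2·6}·(-1)^2·(+1)^4 = +1.
v=17: a=17^2·(≡15), b=17^1·(≡12) mod 17; (15|17)=+1, (12|17)=-1; (−1)^{2·1·8}·(+1)^1·(-1)^2 = +1.
(70, 1785 / ℚ) ramifies at {5, 7}: a division algebra.

[5, 7]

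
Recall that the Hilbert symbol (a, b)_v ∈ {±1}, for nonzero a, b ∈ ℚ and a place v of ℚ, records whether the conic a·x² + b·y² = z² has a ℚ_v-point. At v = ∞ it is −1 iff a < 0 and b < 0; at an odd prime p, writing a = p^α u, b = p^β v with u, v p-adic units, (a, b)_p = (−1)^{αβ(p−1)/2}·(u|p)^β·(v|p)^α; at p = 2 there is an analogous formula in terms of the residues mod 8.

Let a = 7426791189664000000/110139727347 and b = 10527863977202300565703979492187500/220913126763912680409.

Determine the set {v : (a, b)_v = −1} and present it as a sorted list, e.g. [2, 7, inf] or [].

[3, 5, 7, 11]

Mod squares: a ≡ 462, b ≡ 35. Check v ∈ {∞, 2, 3, 5, 7, 11, 13, 17, 23, 31}.
v=31: a=31^2·(≡10), b=31^4·(≡14) mod 31; (10|31)=+1, (14|31)=+1; (−1)^{2·4·15}·(+1)^4·(+1)^2 = +1.
v=5: a=5^6·(≡3), b=5^15·(≡2) mod 5; (3|5)=-1, (2|5)=-1; (−1)^{6·15·2}·(-1)^15·(-1)^6 = -1.
v=17: a=17^-6·(≡10), b=17^-8·(≡2) mod 17; (10|17)=-1, (2|17)=+1; (−1)^{-6·-8·8}·(-1)^-8·(+1)^-6 = +1.
v=7: a=7^3·(≡3), b=7^7·(≡3) mod 7; (3|7)=-1, (3|7)=-1; (−1)^{3·7·3}·(-1)^7·(-1)^3 = -1.
v=3: a=3^-3·(≡1), b=3^-8·(≡2) mod 3; (1|3)=+1, (2|3)=-1; (−1)^{-3·-8·1}·(+1)^-8·(-1)^-3 = -1.
v=2: v_2(a)=11, v_2(b)=2; units ≡ 7, 3 (mod 8); ε·ε+αω+βω = 1·1+11·1+2·0 ≡ 0  ⇒  (a,b)_2 = +1.
v=23: a=23^2·(≡8), b=23^2·(≡2) mod 23; (8|23)=+1, (2|23)=+1; (−1)^{2·2·11}·(+1)^2·(+1)^2 = +1.
v=∞: 462 > 0 and 35 > 0  ⇒  (a,b)_∞ = +1.
v=11: a=11^3·(≡3), b=11^8·(≡8) mod 11; (3|11)=+1, (8|11)=-1; (−1)^{3·8·5}·(+1)^8·(-1)^3 = -1.
v=13: a=13^-2·(≡2), b=13^-6·(≡4) mod 13; (2|13)=-1, (4|13)=+1; (−1)^{-2·-6·6}·(-1)^-6·(+1)^-2 = +1.
(462, 35 / ℚ) ramifies at {3, 5, 7, 11}: a division algebra.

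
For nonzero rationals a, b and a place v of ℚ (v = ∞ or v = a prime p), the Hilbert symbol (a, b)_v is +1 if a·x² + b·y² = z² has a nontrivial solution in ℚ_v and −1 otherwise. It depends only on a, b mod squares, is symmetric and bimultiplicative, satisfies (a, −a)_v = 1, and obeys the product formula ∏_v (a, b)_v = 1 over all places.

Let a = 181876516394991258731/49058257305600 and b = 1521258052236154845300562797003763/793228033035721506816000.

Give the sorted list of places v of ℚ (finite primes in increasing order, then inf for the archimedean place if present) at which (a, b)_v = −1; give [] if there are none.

Mod squares: a ≡ 11, b ≡ 2805. Check v ∈ {∞, 2, 3, 5, 11, 17, 19, 31}.
v=3: a=3^-4·(≡2), b=3^-11·(≡2) mod 3; (2|3)=-1, (2|3)=-1; (−1)^{-4·-11·1}·(-1)^-11·(-1)^-4 = -1.
v=∞: 11 > 0 and 2805 > 0  ⇒  (a,b)_∞ = +1.
v=17: a=17^4·(≡12), b=17^7·(≡14) mod 17; (12|17)=-1, (14|17)=-1; (−1)^{4·7·8}·(-1)^7·(-1)^4 = -1.
v=2: v_2(a)=-26, v_2(b)=-38; units ≡ 3, 5 (mod 8); ε·ε+αω+βω = 1·0+-26·1+-38·1 ≡ 0  ⇒  (a,b)_2 = +1.
v=5: a=5^-2·(≡4), b=5^-3·(≡1) mod 5; (4|5)=+1, (1|5)=+1; (−1)^{-2·-3·2}·(+1)^-3·(+1)^-2 = +1.
v=31: a=31^4·(≡29), b=31^6·(≡6) mod 31; (29|31)=-1, (6|31)=-1; (−1)^{4·6·15}·(-1)^6·(-1)^4 = +1.
v=19: a=19^-2·(≡9), b=19^-4·(≡8) mod 19; (9|19)=+1, (8|19)=-1; (−1)^{-2·-4·9}·(+1)^-4·(-1)^-2 = +1.
v=11: a=11^9·(≡3), b=11^15·(≡6) mod 11; (3|11)=+1, (6|11)=-1; (−1)^{9·15·5}·(+1)^15·(-1)^9 = +1.
Ram(11, 2805) = {3, 17}; no ℚ_3-point on the conic.

[3, 17]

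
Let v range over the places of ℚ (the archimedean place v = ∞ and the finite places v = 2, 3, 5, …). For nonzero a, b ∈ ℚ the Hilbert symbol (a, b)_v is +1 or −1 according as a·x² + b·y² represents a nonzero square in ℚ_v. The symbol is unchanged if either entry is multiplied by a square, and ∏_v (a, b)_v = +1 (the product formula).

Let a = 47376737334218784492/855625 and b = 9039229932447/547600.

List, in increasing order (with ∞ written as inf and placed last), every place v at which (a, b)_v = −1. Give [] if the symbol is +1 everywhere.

[2, 13]

(a, b) ≡ (323, 247) mod (ℚ^×)²; places V = {2, 3, 5, 7, 11, 13, 17, 19, 31, 37, ∞}.
(a,b)_31: α=2, u≡13; β=2, v≡23 (mod 31); (13|31)=-1, (23|31)=-1; sign (−1)^0·-1^2·-1^2 = +1.
(a,b)_11: α=6, u≡9; β=4, v≡5 (mod 11); (9|11)=+1, (5|11)=+1; sign (−1)^0·+1^4·+1^6 = +1.
(a,b)_5: α=-4, u≡3; β=-2, v≡3 (mod 5); (3|5)=-1, (3|5)=-1; sign (−1)^0·-1^-2·-1^-4 = +1.
(a,b)_17: α=3, u≡1; β=2, v≡2 (mod 17); (1|17)=+1, (2|17)=+1; sign (−1)^0·+1^2·+1^3 = +1.
(a,b)_19: α=1, u≡17; β=1, v≡8 (mod 19); (17|19)=+1, (8|19)=-1; sign (−1)^1·+1^1·-1^1 = +1.
(a,b)_∞: sgn(323)=+, sgn(247)=+, so +1.
(a,b)_7: α=2, u≡4; β=0, v≡2 (mod 7); (4|7)=+1, (2|7)=+1; sign (−1)^0·+1^0·+1^2 = +1.
(a,b)_13: α=2, u≡6; β=1, v≡8 (mod 13); (6|13)=-1, (8|13)=-1; sign (−1)^0·-1^1·-1^2 = -1.
(a,b)_37: α=-2, u≡30; β=-2, v≡33 (mod 37); (30|37)=+1, (33|37)=+1; sign (−1)^0·+1^-2·+1^-2 = +1.
(a,b)_2: α=2, β=-4; u≡3, v≡7 (mod 8); ε(u)ε(v)=1·1, αω(v)=2·0, βω(u)=-4·1; sum ≡ 1  ⇒  -1.
(a,b)_3: α=2, u≡2; β=2, v≡1 (mod 3); (2|3)=-1, (1|3)=+1; sign (−1)^0·-1^2·+1^2 = +1.
|Ram(323, 247)| = 2, even; anisotropic at {2, 13}.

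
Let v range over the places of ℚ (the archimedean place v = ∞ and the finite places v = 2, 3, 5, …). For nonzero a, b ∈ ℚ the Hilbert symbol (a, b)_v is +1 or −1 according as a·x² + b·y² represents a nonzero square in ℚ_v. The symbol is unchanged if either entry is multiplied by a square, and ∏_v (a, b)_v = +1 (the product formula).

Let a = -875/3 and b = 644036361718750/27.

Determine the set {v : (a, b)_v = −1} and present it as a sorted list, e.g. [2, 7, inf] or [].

[3, 5]

(a, b) ≡ (-105, 858) mod (ℚ^×)²; places V = {2, 3, 5, 7, 11, 13, ∞}.
(a,b)_13: α=0, u≡3; β=1, v≡1 (mod 13); (3|13)=+1, (1|13)=+1; sign (−1)^0·+1^1·+1^0 = +1.
(a,b)_7: α=1, u≡5; β=8, v≡4 (mod 7); (5|7)=-1, (4|7)=+1; sign (−1)^0·-1^8·+1^1 = +1.
(a,b)_11: α=0, u≡9; β=1, v≡9 (mod 11); (9|11)=+1, (9|11)=+1; sign (−1)^0·+1^1·+1^0 = +1.
(a,b)_∞: sgn(-105)=−, sgn(858)=+, so +1.
(a,b)_3: α=-1, u≡1; β=-3, v≡1 (mod 3); (1|3)=+1, (1|3)=+1; sign (−1)^1·+1^-3·+1^-1 = -1.
(a,b)_5: α=3, u≡1; β=8, v≡3 (mod 5); (1|5)=+1, (3|5)=-1; sign (−1)^0·+1^8·-1^3 = -1.
(a,b)_2: α=0, β=1; u≡7, v≡5 (mod 8); ε(u)ε(v)=1·0, αω(v)=0·1, βω(u)=1·0; sum ≡ 0  ⇒  +1.
|Ram(-105, 858)| = 2, even; anisotropic at {3, 5}.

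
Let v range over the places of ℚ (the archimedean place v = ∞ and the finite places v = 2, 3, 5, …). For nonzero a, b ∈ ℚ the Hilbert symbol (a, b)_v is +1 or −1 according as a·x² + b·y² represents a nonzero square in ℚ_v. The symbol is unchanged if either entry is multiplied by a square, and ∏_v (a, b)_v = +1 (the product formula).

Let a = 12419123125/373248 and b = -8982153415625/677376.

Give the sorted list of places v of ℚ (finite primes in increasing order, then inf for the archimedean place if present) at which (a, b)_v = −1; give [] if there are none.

(a, b) ≡ (41354, -298369110) mod (ℚ^×)²; places V = {2, 3, 5, 7, 13, 17, 23, 29, 31, 37, ∞}.
(a,b)_31: α=3, u≡10; β=1, v≡28 (mod 31); (10|31)=+1, (28|31)=+1; sign (−1)^1·+1^1·+1^3 = -1.
(a,b)_3: α=-6, u≡2; β=-3, v≡2 (mod 3); (2|3)=-1, (2|3)=-1; sign (−1)^0·-1^-3·-1^-6 = -1.
(a,b)_29: α=1, u≡25; β=1, v≡23 (mod 29); (25|29)=+1, (23|29)=+1; sign (−1)^0·+1^1·+1^1 = +1.
(a,b)_7: α=0, u≡3; β=-2, v≡5 (mod 7); (3|7)=-1, (5|7)=-1; sign (−1)^0·-1^-2·-1^0 = +1.
(a,b)_2: α=-9, β=-9; u≡5, v≡5 (mod 8); ε(u)ε(v)=0·0, αω(v)=-9·1, βω(u)=-9·1; sum ≡ 0  ⇒  +1.
(a,b)_37: α=0, u≡3; β=1, v≡9 (mod 37); (3|37)=+1, (9|37)=+1; sign (−1)^0·+1^1·+1^0 = +1.
(a,b)_13: α=0, u≡9; β=1, v≡12 (mod 13); (9|13)=+1, (12|13)=+1; sign (−1)^0·+1^1·+1^0 = +1.
(a,b)_∞: sgn(41354)=+, sgn(-298369110)=−, so +1.
(a,b)_17: α=0, u≡11; β=2, v≡13 (mod 17); (11|17)=-1, (13|17)=+1; sign (−1)^0·-1^2·+1^0 = +1.
(a,b)_23: α=1, u≡13; β=1, v≡17 (mod 23); (13|23)=+1, (17|23)=-1; sign (−1)^1·+1^1·-1^1 = +1.
(a,b)_5: α=4, u≡4; β=5, v≡2 (mod 5); (4|5)=+1, (2|5)=-1; sign (−1)^0·+1^5·-1^4 = +1.
Ram(41354, -298369110) = {3, 31}; no ℚ_3-point on the conic.

[3, 31]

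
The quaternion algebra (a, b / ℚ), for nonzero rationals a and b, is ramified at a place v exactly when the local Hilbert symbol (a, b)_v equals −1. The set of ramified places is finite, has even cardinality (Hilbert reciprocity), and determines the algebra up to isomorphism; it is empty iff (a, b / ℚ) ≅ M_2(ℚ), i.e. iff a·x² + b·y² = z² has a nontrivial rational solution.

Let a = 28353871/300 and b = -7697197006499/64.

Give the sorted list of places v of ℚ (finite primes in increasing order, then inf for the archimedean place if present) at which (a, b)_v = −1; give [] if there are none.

Mod squares: a ≡ 160797, b ≡ -14550466931. Check v ∈ {∞, 2, 3, 5, 7, 11, 13, 19, 23, 29, 31, 37}.
v=29: a=29^0·(≡2), b=29^1·(≡20) mod 29; (2|29)=-1, (20|29)=+1; (−1)^{0·1·14}·(-1)^1·(+1)^0 = -1.
v=5: a=5^-2·(≡3), b=5^0·(≡4) mod 5; (3|5)=-1, (4|5)=+1; (−1)^{-2·0·2}·(-1)^0·(+1)^-2 = +1.
v=13: a=13^1·(≡5), b=13^1·(≡2) mod 13; (5|13)=-1, (2|13)=-1; (−1)^{1·1·6}·(-1)^1·(-1)^1 = +1.
v=2: v_2(a)=-2, v_2(b)=-6; units ≡ 5, 5 (mod 8); ε·ε+αω+βω = 0·0+-2·1+-6·1 ≡ 0  ⇒  (a,b)_2 = +1.
v=31: a=31^1·(≡20), b=31^1·(≡14) mod 31; (20|31)=+1, (14|31)=+1; (−1)^{1·1·15}·(+1)^1·(+1)^1 = -1.
v=23: a=23^2·(≡9), b=23^3·(≡21) mod 23; (9|23)=+1, (21|23)=-1; (−1)^{2·3·11}·(+1)^3·(-1)^2 = +1.
v=37: a=37^0·(≡17), b=37^1·(≡23) mod 37; (17|37)=-1, (23|37)=-1; (−1)^{0·1·18}·(-1)^1·(-1)^0 = -1.
v=3: a=3^-1·(≡1), b=3^0·(≡1) mod 3; (1|3)=+1, (1|3)=+1; (−1)^{-1·0·1}·(+1)^0·(+1)^-1 = +1.
v=11: a=11^0·(≡6), b=11^1·(≡10) mod 11; (6|11)=-1, (10|11)=-1; (−1)^{0·1·5}·(-1)^1·(-1)^0 = -1.
v=19: a=19^1·(≡2), b=19^1·(≡2) mod 19; (2|19)=-1, (2|19)=-1; (−1)^{1·1·9}·(-1)^1·(-1)^1 = -1.
v=∞: 160797 > 0 and -14550466931 < 0  ⇒  (a,b)_∞ = +1.
v=7: a=7^1·(≡4), b=7^1·(≡1) mod 7; (4|7)=+1, (1|7)=+1; (−1)^{1·1·3}·(+1)^1·(+1)^1 = -1.
|Ram(160797, -14550466931)| = 6, even; anisotropic at {7, 11, 19, 29, 31, 37}.

[7, 11, 19, 29, 31, 37]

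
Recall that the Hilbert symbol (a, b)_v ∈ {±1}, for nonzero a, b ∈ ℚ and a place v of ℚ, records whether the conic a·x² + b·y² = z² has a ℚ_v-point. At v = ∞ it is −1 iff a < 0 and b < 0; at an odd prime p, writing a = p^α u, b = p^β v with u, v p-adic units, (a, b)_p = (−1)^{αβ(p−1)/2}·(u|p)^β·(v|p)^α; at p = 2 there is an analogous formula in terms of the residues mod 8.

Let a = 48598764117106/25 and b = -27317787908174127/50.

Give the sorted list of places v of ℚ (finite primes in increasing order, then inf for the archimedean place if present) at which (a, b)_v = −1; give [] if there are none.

(a, b) ≡ (7714, -3016174) mod (ℚ^×)²; places V = {2, 3, 5, 7, 13, 17, 19, 23, 29, ∞}.
(a,b)_17: α=2, u≡16; β=3, v≡6 (mod 17); (16|17)=+1, (6|17)=-1; sign (−1)^0·+1^3·-1^2 = +1.
(a,b)_23: α=2, u≡16; β=1, v≡3 (mod 23); (16|23)=+1, (3|23)=+1; sign (−1)^0·+1^1·+1^2 = +1.
(a,b)_29: α=3, u≡1; β=3, v≡8 (mod 29); (1|29)=+1, (8|29)=-1; sign (−1)^0·+1^3·-1^3 = -1.
(a,b)_∞: sgn(7714)=+, sgn(-3016174)=−, so +1.
(a,b)_19: α=1, u≡9; β=1, v≡13 (mod 19); (9|19)=+1, (13|19)=-1; sign (−1)^1·+1^1·-1^1 = +1.
(a,b)_13: α=0, u≡5; β=2, v≡2 (mod 13); (5|13)=-1, (2|13)=-1; sign (−1)^0·-1^2·-1^0 = +1.
(a,b)_3: α=0, u≡1; β=2, v≡2 (mod 3); (1|3)=+1, (2|3)=-1; sign (−1)^0·+1^2·-1^0 = +1.
(a,b)_5: α=-2, u≡1; β=-2, v≡4 (mod 5); (1|5)=+1, (4|5)=+1; sign (−1)^0·+1^-2·+1^-2 = +1.
(a,b)_7: α=3, u≡6; β=3, v≡6 (mod 7); (6|7)=-1, (6|7)=-1; sign (−1)^1·-1^3·-1^3 = -1.
(a,b)_2: α=1, β=-1; u≡1, v≡1 (mod 8); ε(u)ε(v)=0·0, αω(v)=1·0, βω(u)=-1·0; sum ≡ 0  ⇒  +1.
Ram(7714, -3016174) = {7, 29}; no ℚ_7-point on the conic.

[7, 29]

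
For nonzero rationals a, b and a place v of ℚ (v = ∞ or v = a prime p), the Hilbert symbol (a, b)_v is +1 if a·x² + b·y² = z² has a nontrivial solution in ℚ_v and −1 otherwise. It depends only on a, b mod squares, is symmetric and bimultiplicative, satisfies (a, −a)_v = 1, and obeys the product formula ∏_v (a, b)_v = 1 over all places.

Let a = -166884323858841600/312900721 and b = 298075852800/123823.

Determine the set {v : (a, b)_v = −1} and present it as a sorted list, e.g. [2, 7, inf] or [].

(a, b) ≡ (-11, 231) mod (ℚ^×)²; places V = {2, 3, 5, 7, 11, 19, ∞}.
(a,b)_∞: sgn(-11)=−, sgn(231)=+, so +1.
(a,b)_3: α=14, u≡1; β=7, v≡2 (mod 3); (1|3)=+1, (2|3)=-1; sign (−1)^0·+1^7·-1^14 = +1.
(a,b)_19: α=-4, u≡8; β=-2, v≡18 (mod 19); (8|19)=-1, (18|19)=-1; sign (−1)^0·-1^-2·-1^-4 = +1.
(a,b)_2: α=20, β=12; u≡5, v≡7 (mod 8); ε(u)ε(v)=0·1, αω(v)=20·0, βω(u)=12·1; sum ≡ 0  ⇒  +1.
(a,b)_7: α=-4, u≡5; β=-3, v≡3 (mod 7); (5|7)=-1, (3|7)=-1; sign (−1)^0·-1^-3·-1^-4 = -1.
(a,b)_11: α=3, u≡10; β=3, v≡6 (mod 11); (10|11)=-1, (6|11)=-1; sign (−1)^1·-1^3·-1^3 = -1.
(a,b)_5: α=2, u≡1; β=2, v≡4 (mod 5); (1|5)=+1, (4|5)=+1; sign (−1)^0·+1^2·+1^2 = +1.
|Ram(-11, 231)| = 2, even; anisotropic at {7, 11}.

[7, 11]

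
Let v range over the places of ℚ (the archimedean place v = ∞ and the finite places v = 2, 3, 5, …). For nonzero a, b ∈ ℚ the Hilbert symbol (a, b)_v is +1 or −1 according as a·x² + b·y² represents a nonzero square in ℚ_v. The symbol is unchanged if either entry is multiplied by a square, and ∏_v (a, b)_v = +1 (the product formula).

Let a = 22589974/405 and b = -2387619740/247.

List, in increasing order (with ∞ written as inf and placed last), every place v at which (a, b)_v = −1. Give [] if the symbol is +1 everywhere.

[2, 11, 13, 17]

Mod squares: a ≡ 3230, b ≡ -230945. Check v ∈ {∞, 2, 3, 5, 11, 13, 17, 19, 47}.
v=11: a=11^2·(≡10), b=11^1·(≡1) mod 11; (10|11)=-1, (1|11)=+1; (−1)^{2·1·5}·(-1)^1·(+1)^2 = -1.
v=3: a=3^-4·(≡2), b=3^0·(≡1) mod 3; (2|3)=-1, (1|3)=+1; (−1)^{-4·0·1}·(-1)^0·(+1)^-4 = +1.
v=19: a=19^1·(≡13), b=19^-1·(≡9) mod 19; (13|19)=-1, (9|19)=+1; (−1)^{1·-1·9}·(-1)^-1·(+1)^1 = +1.
v=47: a=47^0·(≡32), b=47^2·(≡43) mod 47; (32|47)=+1, (43|47)=-1; (−1)^{0·2·23}·(+1)^2·(-1)^0 = +1.
v=13: a=13^0·(≡2), b=13^-1·(≡11) mod 13; (2|13)=-1, (11|13)=-1; (−1)^{0·-1·6}·(-1)^-1·(-1)^0 = -1.
v=2: v_2(a)=1, v_2(b)=2; units ≡ 7, 7 (mod 8); ε·ε+αω+βω = 1·1+1·0+2·0 ≡ 1  ⇒  (a,b)_2 = -1.
v=∞: 3230 > 0 and -230945 < 0  ⇒  (a,b)_∞ = +1.
v=17: a=17^3·(≡3), b=17^3·(≡15) mod 17; (3|17)=-1, (15|17)=+1; (−1)^{3·3·8}·(-1)^3·(+1)^3 = -1.
v=5: a=5^-1·(≡4), b=5^1·(≡1) mod 5; (4|5)=+1, (1|5)=+1; (−1)^{-1·1·2}·(+1)^1·(+1)^-1 = +1.
|Ram(3230, -230945)| = 4, even; anisotropic at {2, 11, 13, 17}.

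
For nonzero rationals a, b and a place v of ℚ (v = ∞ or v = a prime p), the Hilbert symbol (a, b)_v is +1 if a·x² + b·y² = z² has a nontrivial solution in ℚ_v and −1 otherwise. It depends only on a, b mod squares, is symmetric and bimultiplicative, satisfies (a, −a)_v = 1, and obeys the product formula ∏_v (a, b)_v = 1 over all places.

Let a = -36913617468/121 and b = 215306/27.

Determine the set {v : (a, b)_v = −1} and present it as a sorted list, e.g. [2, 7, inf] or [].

[3, 13]

(a, b) ≡ (-7, 78) mod (ℚ^×)²; places V = {2, 3, 7, 11, 13, 19, ∞}.
(a,b)_7: α=5, u≡5; β=2, v≡2 (mod 7); (5|7)=-1, (2|7)=+1; sign (−1)^0·-1^2·+1^5 = +1.
(a,b)_3: α=2, u≡2; β=-3, v≡2 (mod 3); (2|3)=-1, (2|3)=-1; sign (−1)^0·-1^-3·-1^2 = -1.
(a,b)_2: α=2, β=1; u≡1, v≡7 (mod 8); ε(u)ε(v)=0·1, αω(v)=2·0, βω(u)=1·0; sum ≡ 0  ⇒  +1.
(a,b)_13: α=2, u≡11; β=3, v≡7 (mod 13); (11|13)=-1, (7|13)=-1; sign (−1)^0·-1^3·-1^2 = -1.
(a,b)_19: α=2, u≡10; β=0, v≡14 (mod 19); (10|19)=-1, (14|19)=-1; sign (−1)^0·-1^0·-1^2 = +1.
(a,b)_∞: sgn(-7)=−, sgn(78)=+, so +1.
(a,b)_11: α=-2, u≡9; β=0, v≡5 (mod 11); (9|11)=+1, (5|11)=+1; sign (−1)^0·+1^0·+1^-2 = +1.
(-7, 78 / ℚ) ramifies at {3, 13}: a division algebra.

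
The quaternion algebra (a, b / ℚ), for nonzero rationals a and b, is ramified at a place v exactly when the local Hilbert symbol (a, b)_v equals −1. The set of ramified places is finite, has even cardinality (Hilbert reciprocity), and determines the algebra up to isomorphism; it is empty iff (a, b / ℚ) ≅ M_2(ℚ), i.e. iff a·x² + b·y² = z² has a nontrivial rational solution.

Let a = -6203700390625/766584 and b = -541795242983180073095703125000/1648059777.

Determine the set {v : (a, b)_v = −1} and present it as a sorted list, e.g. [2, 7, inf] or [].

[7, 29, 37, inf]

(a, b) ≡ (-615902, -24020178) mod (ℚ^×)²; places V = {2, 3, 5, 7, 13, 19, 29, 37, 41, ∞}.
(a,b)_29: α=1, u≡12; β=3, v≡28 (mod 29); (12|29)=-1, (28|29)=+1; sign (−1)^0·-1^3·+1^1 = -1.
(a,b)_∞: sgn(-615902)=−, sgn(-24020178)=−, so -1.
(a,b)_19: α=2, u≡12; β=4, v≡3 (mod 19); (12|19)=-1, (3|19)=-1; sign (−1)^0·-1^4·-1^2 = +1.
(a,b)_7: α=-1, u≡1; β=-3, v≡2 (mod 7); (1|7)=+1, (2|7)=+1; sign (−1)^1·+1^-3·+1^-1 = -1.
(a,b)_5: α=8, u≡3; β=14, v≡2 (mod 5); (3|5)=-1, (2|5)=-1; sign (−1)^0·-1^14·-1^8 = +1.
(a,b)_3: α=-4, u≡1; β=-7, v≡1 (mod 3); (1|3)=+1, (1|3)=+1; sign (−1)^0·+1^-7·+1^-4 = +1.
(a,b)_37: α=1, u≡3; β=3, v≡20 (mod 37); (3|37)=+1, (20|37)=-1; sign (−1)^0·+1^3·-1^1 = -1.
(a,b)_41: α=1, u≡21; β=3, v≡25 (mod 41); (21|41)=+1, (25|41)=+1; sign (−1)^0·+1^3·+1^1 = +1.
(a,b)_2: α=-3, β=3; u≡1, v≡7 (mod 8); ε(u)ε(v)=0·1, αω(v)=-3·0, βω(u)=3·0; sum ≡ 0  ⇒  +1.
(a,b)_13: α=-2, u≡10; β=-3, v≡10 (mod 13); (10|13)=+1, (10|13)=+1; sign (−1)^0·+1^-3·+1^-2 = +1.
(-615902, -24020178 / ℚ) ramifies at {7, 29, 37, ∞}: a division algebra.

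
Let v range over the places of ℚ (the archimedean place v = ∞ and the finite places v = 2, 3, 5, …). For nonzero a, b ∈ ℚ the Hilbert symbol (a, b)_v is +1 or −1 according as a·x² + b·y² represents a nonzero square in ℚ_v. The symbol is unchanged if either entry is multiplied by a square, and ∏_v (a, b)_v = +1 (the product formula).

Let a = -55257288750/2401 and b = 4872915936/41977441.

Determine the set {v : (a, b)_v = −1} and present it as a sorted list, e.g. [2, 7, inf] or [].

(a, b) ≡ (-121278, 174) mod (ℚ^×)²; places V = {2, 3, 5, 7, 11, 17, 19, 29, 31, 41, ∞}.
(a,b)_41: α=1, u≡11; β=0, v≡8 (mod 41); (11|41)=-1, (8|41)=+1; sign (−1)^0·-1^0·+1^1 = +1.
(a,b)_29: α=1, u≡6; β=1, v≡13 (mod 29); (6|29)=+1, (13|29)=+1; sign (−1)^0·+1^1·+1^1 = +1.
(a,b)_3: α=7, u≡2; β=7, v≡1 (mod 3); (2|3)=-1, (1|3)=+1; sign (−1)^1·-1^7·+1^7 = +1.
(a,b)_17: α=1, u≡12; β=0, v≡8 (mod 17); (12|17)=-1, (8|17)=+1; sign (−1)^0·-1^0·+1^1 = +1.
(a,b)_7: α=-4, u≡1; β=4, v≡6 (mod 7); (1|7)=+1, (6|7)=-1; sign (−1)^0·+1^4·-1^-4 = +1.
(a,b)_∞: sgn(-121278)=−, sgn(174)=+, so +1.
(a,b)_11: α=0, u≡6; β=-2, v≡3 (mod 11); (6|11)=-1, (3|11)=+1; sign (−1)^0·-1^-2·+1^0 = +1.
(a,b)_2: α=1, β=5; u≡1, v≡7 (mod 8); ε(u)ε(v)=0·1, αω(v)=1·0, βω(u)=5·0; sum ≡ 0  ⇒  +1.
(a,b)_5: α=4, u≡3; β=0, v≡1 (mod 5); (3|5)=-1, (1|5)=+1; sign (−1)^0·-1^0·+1^4 = +1.
(a,b)_31: α=0, u≡10; β=-2, v≡10 (mod 31); (10|31)=+1, (10|31)=+1; sign (−1)^0·+1^-2·+1^0 = +1.
(a,b)_19: α=0, u≡2; β=-2, v≡15 (mod 19); (2|19)=-1, (15|19)=-1; sign (−1)^0·-1^-2·-1^0 = +1.
Ram(a, b) = ∅: the form -121278·x² + 174·y² − z² is isotropic over every ℚ_v, so by Hasse–Minkowski it is isotropic over ℚ.

[]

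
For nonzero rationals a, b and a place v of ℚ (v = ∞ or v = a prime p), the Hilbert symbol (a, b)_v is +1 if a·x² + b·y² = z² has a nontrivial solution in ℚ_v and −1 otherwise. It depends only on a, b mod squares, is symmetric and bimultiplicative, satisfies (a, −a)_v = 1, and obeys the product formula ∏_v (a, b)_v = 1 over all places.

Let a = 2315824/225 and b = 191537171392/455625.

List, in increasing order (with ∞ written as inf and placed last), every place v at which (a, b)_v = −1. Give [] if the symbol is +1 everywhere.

[2, 23]

(a, b) ≡ (144739, 7) mod (ℚ^×)²; places V = {2, 3, 5, 7, 23, 29, 31, ∞}.
(a,b)_29: α=1, u≡18; β=2, v≡22 (mod 29); (18|29)=-1, (22|29)=+1; sign (−1)^0·-1^2·+1^1 = +1.
(a,b)_2: α=4, β=6; u≡3, v≡7 (mod 8); ε(u)ε(v)=1·1, αω(v)=4·0, βω(u)=6·1; sum ≡ 1  ⇒  -1.
(a,b)_7: α=1, u≡5; β=1, v≡4 (mod 7); (5|7)=-1, (4|7)=+1; sign (−1)^1·-1^1·+1^1 = +1.
(a,b)_23: α=1, u≡15; β=2, v≡5 (mod 23); (15|23)=-1, (5|23)=-1; sign (−1)^0·-1^2·-1^1 = -1.
(a,b)_5: α=-2, u≡1; β=-4, v≡3 (mod 5); (1|5)=+1, (3|5)=-1; sign (−1)^0·+1^-4·-1^-2 = +1.
(a,b)_31: α=1, u≡7; β=2, v≡20 (mod 31); (7|31)=+1, (20|31)=+1; sign (−1)^0·+1^2·+1^1 = +1.
(a,b)_3: α=-2, u≡1; β=-6, v≡1 (mod 3); (1|3)=+1, (1|3)=+1; sign (−1)^0·+1^-6·+1^-2 = +1.
(a,b)_∞: sgn(144739)=+, sgn(7)=+, so +1.
Ram(144739, 7) = {2, 23}; no ℚ_2-point on the conic.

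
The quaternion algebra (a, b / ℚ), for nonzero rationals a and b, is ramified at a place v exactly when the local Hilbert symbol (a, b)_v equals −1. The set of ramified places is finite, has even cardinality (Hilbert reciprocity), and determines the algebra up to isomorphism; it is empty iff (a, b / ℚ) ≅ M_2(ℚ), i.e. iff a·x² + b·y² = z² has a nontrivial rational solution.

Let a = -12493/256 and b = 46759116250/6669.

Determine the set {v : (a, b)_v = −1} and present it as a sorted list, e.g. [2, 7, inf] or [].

(a, b) ≡ (-13, 114114) mod (ℚ^×)²; places V = {2, 3, 5, 7, 11, 13, 17, 19, 31, 41, ∞}.
(a,b)_2: α=-8, β=1; u≡3, v≡1 (mod 8); ε(u)ε(v)=1·0, αω(v)=-8·0, βω(u)=1·1; sum ≡ 1  ⇒  -1.
(a,b)_3: α=0, u≡2; β=-3, v≡1 (mod 3); (2|3)=-1, (1|3)=+1; sign (−1)^0·-1^-3·+1^0 = -1.
(a,b)_41: α=0, u≡34; β=2, v≡26 (mod 41); (34|41)=-1, (26|41)=-1; sign (−1)^0·-1^2·-1^0 = +1.
(a,b)_31: α=2, u≡10; β=0, v≡21 (mod 31); (10|31)=+1, (21|31)=-1; sign (−1)^0·+1^0·-1^2 = +1.
(a,b)_19: α=0, u≡1; β=-1, v≡3 (mod 19); (1|19)=+1, (3|19)=-1; sign (−1)^0·+1^-1·-1^0 = +1.
(a,b)_11: α=0, u≡1; β=1, v≡1 (mod 11); (1|11)=+1, (1|11)=+1; sign (−1)^0·+1^1·+1^0 = +1.
(a,b)_5: α=0, u≡2; β=4, v≡4 (mod 5); (2|5)=-1, (4|5)=+1; sign (−1)^0·-1^4·+1^0 = +1.
(a,b)_7: α=0, u≡4; β=1, v≡5 (mod 7); (4|7)=+1, (5|7)=-1; sign (−1)^0·+1^1·-1^0 = +1.
(a,b)_17: α=0, u≡2; β=2, v≡5 (mod 17); (2|17)=+1, (5|17)=-1; sign (−1)^0·+1^2·-1^0 = +1.
(a,b)_∞: sgn(-13)=−, sgn(114114)=+, so +1.
(a,b)_13: α=1, u≡3; β=-1, v≡9 (mod 13); (3|13)=+1, (9|13)=+1; sign (−1)^0·+1^-1·+1^1 = +1.
|Ram(-13, 114114)| = 2, even; anisotropic at {2, 3}.

[2, 3]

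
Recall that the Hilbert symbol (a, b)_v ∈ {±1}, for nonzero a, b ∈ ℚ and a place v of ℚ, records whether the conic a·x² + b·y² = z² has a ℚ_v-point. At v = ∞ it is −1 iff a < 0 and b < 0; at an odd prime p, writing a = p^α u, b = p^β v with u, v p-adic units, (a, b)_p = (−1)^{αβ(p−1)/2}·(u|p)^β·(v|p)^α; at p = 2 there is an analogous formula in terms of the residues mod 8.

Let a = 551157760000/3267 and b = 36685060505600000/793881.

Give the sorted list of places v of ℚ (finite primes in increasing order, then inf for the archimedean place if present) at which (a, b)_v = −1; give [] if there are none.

[3, 5]

(a, b) ≡ (3, 65) mod (ℚ^×)²; places V = {2, 3, 5, 11, 13, 29, ∞}.
(a,b)_13: α=0, u≡4; β=1, v≡2 (mod 13); (4|13)=+1, (2|13)=-1; sign (−1)^0·+1^1·-1^0 = +1.
(a,b)_∞: sgn(3)=+, sgn(65)=+, so +1.
(a,b)_29: α=2, u≡27; β=2, v≡7 (mod 29); (27|29)=-1, (7|29)=+1; sign (−1)^0·-1^2·+1^2 = +1.
(a,b)_3: α=-3, u≡1; β=-8, v≡2 (mod 3); (1|3)=+1, (2|3)=-1; sign (−1)^0·+1^-8·-1^-3 = -1.
(a,b)_11: α=-2, u≡9; β=-2, v≡2 (mod 11); (9|11)=+1, (2|11)=-1; sign (−1)^0·+1^-2·-1^-2 = +1.
(a,b)_5: α=4, u≡3; β=5, v≡2 (mod 5); (3|5)=-1, (2|5)=-1; sign (−1)^0·-1^5·-1^4 = -1.
(a,b)_2: α=20, β=30; u≡3, v≡1 (mod 8); ε(u)ε(v)=1·0, αω(v)=20·0, βω(u)=30·1; sum ≡ 0  ⇒  +1.
Ram(3, 65) = {3, 5}; no ℚ_3-point on the conic.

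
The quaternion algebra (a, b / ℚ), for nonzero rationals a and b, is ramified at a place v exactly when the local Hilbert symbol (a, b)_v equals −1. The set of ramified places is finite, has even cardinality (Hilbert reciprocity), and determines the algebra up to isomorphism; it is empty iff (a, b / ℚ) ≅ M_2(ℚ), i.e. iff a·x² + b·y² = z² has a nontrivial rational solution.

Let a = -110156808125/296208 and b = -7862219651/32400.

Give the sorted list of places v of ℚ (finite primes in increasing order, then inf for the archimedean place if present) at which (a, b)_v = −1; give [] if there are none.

[47, inf]

(a, b) ≡ (-72709, -5291) mod (ℚ^×)²; places V = {2, 3, 5, 7, 11, 13, 17, 23, 29, 37, 47, 53, ∞}.
(a,b)_3: α=-2, u≡2; β=-4, v≡1 (mod 3); (2|3)=-1, (1|3)=+1; sign (−1)^0·-1^-4·+1^-2 = +1.
(a,b)_5: α=4, u≡4; β=-2, v≡4 (mod 5); (4|5)=+1, (4|5)=+1; sign (−1)^0·+1^-2·+1^4 = +1.
(a,b)_11: α=-2, u≡9; β=1, v≡9 (mod 11); (9|11)=+1, (9|11)=+1; sign (−1)^0·+1^1·+1^-2 = +1.
(a,b)_29: α=2, u≡22; β=0, v≡23 (mod 29); (22|29)=+1, (23|29)=+1; sign (−1)^0·+1^0·+1^2 = +1.
(a,b)_2: α=-4, β=-4; u≡3, v≡5 (mod 8); ε(u)ε(v)=1·0, αω(v)=-4·1, βω(u)=-4·1; sum ≡ 0  ⇒  +1.
(a,b)_13: α=1, u≡10; β=1, v≡4 (mod 13); (10|13)=+1, (4|13)=+1; sign (−1)^0·+1^1·+1^1 = +1.
(a,b)_∞: sgn(-72709)=−, sgn(-5291)=−, so -1.
(a,b)_37: α=0, u≡9; β=1, v≡23 (mod 37); (9|37)=+1, (23|37)=-1; sign (−1)^0·+1^1·-1^0 = +1.
(a,b)_17: α=-1, u≡11; β=0, v≡16 (mod 17); (11|17)=-1, (16|17)=+1; sign (−1)^0·-1^0·+1^-1 = +1.
(a,b)_23: α=0, u≡21; β=2, v≡7 (mod 23); (21|23)=-1, (7|23)=-1; sign (−1)^0·-1^2·-1^0 = +1.
(a,b)_47: α=1, u≡17; β=0, v≡41 (mod 47); (17|47)=+1, (41|47)=-1; sign (−1)^0·+1^0·-1^1 = -1.
(a,b)_7: α=3, u≡1; β=0, v≡2 (mod 7); (1|7)=+1, (2|7)=+1; sign (−1)^0·+1^0·+1^3 = +1.
(a,b)_53: α=0, u≡47; β=2, v≡40 (mod 53); (47|53)=+1, (40|53)=+1; sign (−1)^0·+1^2·+1^0 = +1.
Ram(-72709, -5291) = {47, ∞}; no ℚ_47-point on the conic.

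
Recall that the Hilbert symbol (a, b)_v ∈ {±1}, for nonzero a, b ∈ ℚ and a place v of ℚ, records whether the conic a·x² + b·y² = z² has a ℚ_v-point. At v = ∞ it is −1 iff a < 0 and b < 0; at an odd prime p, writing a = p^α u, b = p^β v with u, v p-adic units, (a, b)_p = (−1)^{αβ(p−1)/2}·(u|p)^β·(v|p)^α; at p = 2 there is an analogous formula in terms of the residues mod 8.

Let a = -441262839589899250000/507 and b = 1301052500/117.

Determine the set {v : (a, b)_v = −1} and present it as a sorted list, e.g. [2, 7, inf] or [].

(a, b) ≡ (-399, 55913) mod (ℚ^×)²; places V = {2, 3, 5, 7, 11, 13, 17, 19, 23, ∞}.
(a,b)_23: α=2, u≡22; β=1, v≡6 (mod 23); (22|23)=-1, (6|23)=+1; sign (−1)^0·-1^1·+1^2 = -1.
(a,b)_11: α=6, u≡10; β=3, v≡1 (mod 11); (10|11)=-1, (1|11)=+1; sign (−1)^0·-1^3·+1^6 = -1.
(a,b)_5: α=6, u≡4; β=4, v≡2 (mod 5); (4|5)=+1, (2|5)=-1; sign (−1)^0·+1^4·-1^6 = +1.
(a,b)_17: α=2, u≡4; β=1, v≡2 (mod 17); (4|17)=+1, (2|17)=+1; sign (−1)^0·+1^1·+1^2 = +1.
(a,b)_∞: sgn(-399)=−, sgn(55913)=+, so +1.
(a,b)_19: α=1, u≡4; β=0, v≡15 (mod 19); (4|19)=+1, (15|19)=-1; sign (−1)^0·+1^0·-1^1 = -1.
(a,b)_3: α=-1, u≡2; β=-2, v≡2 (mod 3); (2|3)=-1, (2|3)=-1; sign (−1)^0·-1^-2·-1^-1 = -1.
(a,b)_13: α=-2, u≡9; β=-1, v≡8 (mod 13); (9|13)=+1, (8|13)=-1; sign (−1)^0·+1^-1·-1^-2 = +1.
(a,b)_7: α=3, u≡6; β=0, v≡4 (mod 7); (6|7)=-1, (4|7)=+1; sign (−1)^0·-1^0·+1^3 = +1.
(a,b)_2: α=4, β=2; u≡1, v≡1 (mod 8); ε(u)ε(v)=0·0, αω(v)=4·0, βω(u)=2·0; sum ≡ 0  ⇒  +1.
(-399, 55913 / ℚ) ramifies at {3, 11, 19, 23}: a division algebra.

[3, 11, 19, 23]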